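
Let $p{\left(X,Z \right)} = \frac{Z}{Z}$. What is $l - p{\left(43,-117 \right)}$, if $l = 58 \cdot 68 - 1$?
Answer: $3942$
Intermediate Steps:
$p{\left(X,Z \right)} = 1$
$l = 3943$ ($l = 3944 - 1 = 3943$)
$l - p{\left(43,-117 \right)} = 3943 - 1 = 3942$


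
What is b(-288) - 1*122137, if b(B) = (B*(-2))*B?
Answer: -288025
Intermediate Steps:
b(B) = -2*B**2 (b(B) = (-2*B)*B = -2*B**2)
b(-288) - 1*122137 = -2*(-288)**2 - 1*122137 = -2*82944 - 122137 = -165888 - 122137 = -288025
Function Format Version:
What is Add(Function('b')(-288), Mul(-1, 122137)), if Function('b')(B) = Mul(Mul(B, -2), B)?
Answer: -288025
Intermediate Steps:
Function('b')(B) = Mul(-2, Pow(B, 2)) (Function('b')(B) = Mul(Mul(-2, B), B) = Mul(-2, Pow(B, 2)))
Add(Function('b')(-288), Mul(-1, 122137)) = Add(Mul(-2, Pow(-288, 2)), Mul(-1, 122137)) = Add(Mul(-2, 82944), -122137) = Add(-165888, -122137) = -288025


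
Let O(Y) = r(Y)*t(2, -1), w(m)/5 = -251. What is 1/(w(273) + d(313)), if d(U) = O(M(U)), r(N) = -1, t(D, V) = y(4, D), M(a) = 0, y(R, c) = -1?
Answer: -1/1254 ≈ -0.00079745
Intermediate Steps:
w(m) = -1255 (w(m) = 5*(-251) = -1255)
t(D, V) = -1
O(Y) = 1 (O(Y) = -1*(-1) = 1)
d(U) = 1
1/(w(273) + d(313)) = 1/(-1255 + 1) = 1/(-1254) = -1/1254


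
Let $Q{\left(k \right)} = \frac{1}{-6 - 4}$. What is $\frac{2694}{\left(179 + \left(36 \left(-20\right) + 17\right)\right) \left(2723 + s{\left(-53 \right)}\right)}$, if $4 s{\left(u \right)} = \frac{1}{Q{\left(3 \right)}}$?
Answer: $- \frac{1347}{712771} \approx -0.0018898$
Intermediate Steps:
$Q{\left(k \right)} = - \frac{1}{10}$ ($Q{\left(k \right)} = \frac{1}{-10} = - \frac{1}{10}$)
$s{\left(u \right)} = - \frac{5}{2}$ ($s{\left(u \right)} = \frac{1}{4 \left(- \frac{1}{10}\right)} = \frac{1}{4} \left(-10\right) = - \frac{5}{2}$)
$\frac{2694}{\left(179 + \left(36 \left(-20\right) + 17\right)\right) \left(2723 + s{\left(-53 \right)}\right)} = \frac{2694}{\left(179 + \left(36 \left(-20\right) + 17\right)\right) \left(2723 - \frac{5}{2}\right)} = \frac{2694}{\left(179 + \left(-720 + 17\right)\right) \frac{5441}{2}} = \frac{2694}{\left(179 - 703\right) \frac{5441}{2}} = \frac{2694}{\left(-524\right) \frac{5441}{2}} = \frac{2694}{-1425542} = 2694 \left(- \frac{1}{1425542}\right) = - \frac{1347}{712771}$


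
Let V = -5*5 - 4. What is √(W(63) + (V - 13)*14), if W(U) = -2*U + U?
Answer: I*√651 ≈ 25.515*I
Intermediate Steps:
V = -29 (V = -25 - 4 = -29)
W(U) = -U
√(W(63) + (V - 13)*14) = √(-1*63 + (-29 - 13)*14) = √(-63 - 42*14) = √(-63 - 588) = √(-651) = I*√651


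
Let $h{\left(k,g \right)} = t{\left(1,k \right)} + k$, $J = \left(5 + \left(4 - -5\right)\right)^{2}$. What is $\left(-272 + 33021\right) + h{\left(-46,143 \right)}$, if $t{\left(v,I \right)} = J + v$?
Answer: $32900$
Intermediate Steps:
$J = 196$ ($J = \left(5 + \left(4 + 5\right)\right)^{2} = \left(5 + 9\right)^{2} = 14^{2} = 196$)
$t{\left(v,I \right)} = 196 + v$
$h{\left(k,g \right)} = 197 + k$ ($h{\left(k,g \right)} = \left(196 + 1\right) + k = 197 + k$)
$\left(-272 + 33021\right) + h{\left(-46,143 \right)} = \left(-272 + 33021\right) + \left(197 - 46\right) = 32749 + 151 = 32900$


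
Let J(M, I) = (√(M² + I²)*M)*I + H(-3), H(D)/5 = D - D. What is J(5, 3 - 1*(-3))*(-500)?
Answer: -15000*√61 ≈ -1.1715e+5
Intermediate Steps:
H(D) = 0 (H(D) = 5*(D - D) = 5*0 = 0)
J(M, I) = I*M*√(I² + M²) (J(M, I) = (√(M² + I²)*M)*I + 0 = (√(I² + M²)*M)*I + 0 = (M*√(I² + M²))*I + 0 = I*M*√(I² + M²) + 0 = I*M*√(I² + M²))
J(5, 3 - 1*(-3))*(-500) = ((3 - 1*(-3))*5*√((3 - 1*(-3))² + 5²))*(-500) = ((3 + 3)*5*√((3 + 3)² + 25))*(-500) = (6*5*√(6² + 25))*(-500) = (6*5*√(36 + 25))*(-500) = (6*5*√61)*(-500) = (30*√61)*(-500) = -15000*√61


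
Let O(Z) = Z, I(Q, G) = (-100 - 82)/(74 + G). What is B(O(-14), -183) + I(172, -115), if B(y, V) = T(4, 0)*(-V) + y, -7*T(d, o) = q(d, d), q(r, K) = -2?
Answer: 12262/287 ≈ 42.725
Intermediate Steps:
T(d, o) = 2/7 (T(d, o) = -1/7*(-2) = 2/7)
I(Q, G) = -182/(74 + G)
B(y, V) = y - 2*V/7 (B(y, V) = 2*(-V)/7 + y = -2*V/7 + y = y - 2*V/7)
B(O(-14), -183) + I(172, -115) = (-14 - 2/7*(-183)) - 182/(74 - 115) = (-14 + 366/7) - 182/(-41) = 268/7 - 182*(-1/41) = 268/7 + 182/41 = 12262/287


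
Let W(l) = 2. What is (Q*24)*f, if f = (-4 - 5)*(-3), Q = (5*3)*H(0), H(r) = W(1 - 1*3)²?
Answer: 38880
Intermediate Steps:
H(r) = 4 (H(r) = 2² = 4)
Q = 60 (Q = (5*3)*4 = 15*4 = 60)
f = 27 (f = -9*(-3) = 27)
(Q*24)*f = (60*24)*27 = 1440*27 = 38880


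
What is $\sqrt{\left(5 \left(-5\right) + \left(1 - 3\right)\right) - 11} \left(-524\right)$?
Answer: $- 524 i \sqrt{38} \approx - 3230.2 i$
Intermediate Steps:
$\sqrt{\left(5 \left(-5\right) + \left(1 - 3\right)\right) - 11} \left(-524\right) = \sqrt{\left(-25 - 2\right) - 11} \left(-524\right) = \sqrt{-27 - 11} \left(-524\right) = \sqrt{-38} \left(-524\right) = i \sqrt{38} \left(-524\right) = - 524 i \sqrt{38}$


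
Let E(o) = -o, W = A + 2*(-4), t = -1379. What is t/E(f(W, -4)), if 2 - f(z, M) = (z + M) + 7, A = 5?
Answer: 1379/2 ≈ 689.50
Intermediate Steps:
W = -3 (W = 5 + 2*(-4) = 5 - 8 = -3)
f(z, M) = -5 - M - z (f(z, M) = 2 - ((z + M) + 7) = 2 - ((M + z) + 7) = 2 - (7 + M + z) = 2 + (-7 - M - z) = -5 - M - z)
t/E(f(W, -4)) = -1379*(-1/(-5 - 1*(-4) - 1*(-3))) = -1379*(-1/(-5 + 4 + 3)) = -1379/((-1*2)) = -1379/(-2) = -1379*(-1/2) = 1379/2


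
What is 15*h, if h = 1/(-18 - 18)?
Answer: -5/12 ≈ -0.41667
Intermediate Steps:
h = -1/36 (h = 1/(-36) = -1/36 ≈ -0.027778)
15*h = 15*(-1/36) = -5/12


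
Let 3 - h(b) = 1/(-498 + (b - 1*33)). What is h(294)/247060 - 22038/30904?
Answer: -161296732339/226191088860 ≈ -0.71310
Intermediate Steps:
h(b) = 3 - 1/(-531 + b) (h(b) = 3 - 1/(-498 + (b - 1*33)) = 3 - 1/(-498 + (b - 33)) = 3 - 1/(-498 + (-33 + b)) = 3 - 1/(-531 + b))
h(294)/247060 - 22038/30904 = ((-1594 + 3*294)/(-531 + 294))/247060 - 22038/30904 = ((-1594 + 882)/(-237))*(1/247060) - 22038*1/30904 = -1/237*(-712)*(1/247060) - 11019/15452 = (712/237)*(1/247060) - 11019/15452 = 178/14638305 - 11019/15452 = -161296732339/226191088860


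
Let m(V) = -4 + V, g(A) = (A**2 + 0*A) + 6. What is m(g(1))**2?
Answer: 9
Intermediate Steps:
g(A) = 6 + A**2 (g(A) = (A**2 + 0) + 6 = A**2 + 6 = 6 + A**2)
m(g(1))**2 = (-4 + (6 + 1**2))**2 = (-4 + (6 + 1))**2 = (-4 + 7)**2 = 3**2 = 9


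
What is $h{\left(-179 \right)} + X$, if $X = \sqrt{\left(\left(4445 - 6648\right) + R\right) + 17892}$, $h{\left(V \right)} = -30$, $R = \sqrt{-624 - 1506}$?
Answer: $-30 + \sqrt{15689 + i \sqrt{2130}} \approx 95.256 + 0.18423 i$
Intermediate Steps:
$R = i \sqrt{2130}$ ($R = \sqrt{-2130} = i \sqrt{2130} \approx 46.152 i$)
$X = \sqrt{15689 + i \sqrt{2130}}$ ($X = \sqrt{\left(\left(4445 - 6648\right) + i \sqrt{2130}\right) + 17892} = \sqrt{\left(-2203 + i \sqrt{2130}\right) + 17892} = \sqrt{15689 + i \sqrt{2130}} \approx 125.26 + 0.1842 i$)
$h{\left(-179 \right)} + X = -30 + \sqrt{15689 + i \sqrt{2130}}$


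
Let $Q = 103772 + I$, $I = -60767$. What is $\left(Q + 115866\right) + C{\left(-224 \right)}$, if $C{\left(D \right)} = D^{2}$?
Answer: $209047$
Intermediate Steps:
$Q = 43005$ ($Q = 103772 - 60767 = 43005$)
$\left(Q + 115866\right) + C{\left(-224 \right)} = \left(43005 + 115866\right) + \left(-224\right)^{2} = 158871 + 50176 = 209047$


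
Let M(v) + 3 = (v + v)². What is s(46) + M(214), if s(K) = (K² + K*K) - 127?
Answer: 187286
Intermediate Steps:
M(v) = -3 + 4*v² (M(v) = -3 + (v + v)² = -3 + (2*v)² = -3 + 4*v²)
s(K) = -127 + 2*K² (s(K) = (K² + K²) - 127 = 2*K² - 127 = -127 + 2*K²)
s(46) + M(214) = (-127 + 2*46²) + (-3 + 4*214²) = (-127 + 2*2116) + (-3 + 4*45796) = (-127 + 4232) + (-3 + 183184) = 4105 + 183181 = 187286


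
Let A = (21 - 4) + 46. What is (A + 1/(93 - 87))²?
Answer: 143641/36 ≈ 3990.0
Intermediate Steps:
A = 63 (A = 17 + 46 = 63)
(A + 1/(93 - 87))² = (63 + 1/(93 - 87))² = (63 + 1/6)² = (63 + ⅙)² = (379/6)² = 143641/36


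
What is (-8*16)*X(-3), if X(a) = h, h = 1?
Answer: -128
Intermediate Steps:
X(a) = 1
(-8*16)*X(-3) = -8*16*1 = -128*1 = -128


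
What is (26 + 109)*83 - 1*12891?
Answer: -1686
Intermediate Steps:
(26 + 109)*83 - 1*12891 = 135*83 - 12891 = 11205 - 12891 = -1686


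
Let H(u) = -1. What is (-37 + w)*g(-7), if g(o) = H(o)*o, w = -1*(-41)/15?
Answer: -3598/15 ≈ -239.87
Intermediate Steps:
w = 41/15 (w = 41*(1/15) = 41/15 ≈ 2.7333)
g(o) = -o
(-37 + w)*g(-7) = (-37 + 41/15)*(-1*(-7)) = -514/15*7 = -3598/15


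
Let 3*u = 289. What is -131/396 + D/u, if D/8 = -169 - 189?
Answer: -3440291/114444 ≈ -30.061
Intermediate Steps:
D = -2864 (D = 8*(-169 - 189) = 8*(-358) = -2864)
u = 289/3 (u = (⅓)*289 = 289/3 ≈ 96.333)
-131/396 + D/u = -131/396 - 2864/289/3 = -131*1/396 - 2864*3/289 = -131/396 - 8592/289 = -3440291/114444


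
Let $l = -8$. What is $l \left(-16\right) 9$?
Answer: $1152$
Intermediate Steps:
$l \left(-16\right) 9 = \left(-8\right) \left(-16\right) 9 = 128 \cdot 9 = 1152$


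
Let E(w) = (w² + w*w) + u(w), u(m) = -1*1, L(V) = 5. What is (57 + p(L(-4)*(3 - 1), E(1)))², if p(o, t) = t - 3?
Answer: 3025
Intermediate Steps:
u(m) = -1
E(w) = -1 + 2*w² (E(w) = (w² + w*w) - 1 = (w² + w²) - 1 = 2*w² - 1 = -1 + 2*w²)
p(o, t) = -3 + t
(57 + p(L(-4)*(3 - 1), E(1)))² = (57 + (-3 + (-1 + 2*1²)))² = (57 + (-3 + (-1 + 2*1)))² = (57 + (-3 + (-1 + 2)))² = (57 + (-3 + 1))² = (57 - 2)² = 55² = 3025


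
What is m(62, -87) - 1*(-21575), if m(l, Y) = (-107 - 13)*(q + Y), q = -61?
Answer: 39335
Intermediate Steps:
m(l, Y) = 7320 - 120*Y (m(l, Y) = (-107 - 13)*(-61 + Y) = -120*(-61 + Y) = 7320 - 120*Y)
m(62, -87) - 1*(-21575) = (7320 - 120*(-87)) - 1*(-21575) = (7320 + 10440) + 21575 = 17760 + 21575 = 39335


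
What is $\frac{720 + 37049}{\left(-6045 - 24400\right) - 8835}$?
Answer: $- \frac{37769}{39280} \approx -0.96153$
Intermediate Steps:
$\frac{720 + 37049}{\left(-6045 - 24400\right) - 8835} = \frac{37769}{\left(-6045 - 24400\right) - 8835} = \frac{37769}{-30445 - 8835} = \frac{37769}{-39280} = 37769 \left(- \frac{1}{39280}\right) = - \frac{37769}{39280}$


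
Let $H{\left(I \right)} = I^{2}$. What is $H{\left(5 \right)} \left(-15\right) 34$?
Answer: $-12750$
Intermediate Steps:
$H{\left(5 \right)} \left(-15\right) 34 = 5^{2} \left(-15\right) 34 = 25 \left(-15\right) 34 = \left(-375\right) 34 = -12750$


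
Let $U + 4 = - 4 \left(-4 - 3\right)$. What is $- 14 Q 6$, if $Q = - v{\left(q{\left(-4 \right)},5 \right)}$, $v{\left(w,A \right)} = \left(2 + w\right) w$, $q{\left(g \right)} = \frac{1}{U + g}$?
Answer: $\frac{861}{100} \approx 8.61$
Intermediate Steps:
$U = 24$ ($U = -4 - 4 \left(-4 - 3\right) = -4 - -28 = -4 + 28 = 24$)
$q{\left(g \right)} = \frac{1}{24 + g}$
$v{\left(w,A \right)} = w \left(2 + w\right)$
$Q = - \frac{41}{400}$ ($Q = - \frac{2 + \frac{1}{24 - 4}}{24 - 4} = - \frac{2 + \frac{1}{20}}{20} = - \frac{41}{20 \cdot 20} = \left(-1\right) \frac{41}{400} = - \frac{41}{400} \approx -0.1025$)
$- 14 Q 6 = \left(-14\right) \left(- \frac{41}{400}\right) 6 = \frac{287}{200} \cdot 6 = \frac{861}{100}$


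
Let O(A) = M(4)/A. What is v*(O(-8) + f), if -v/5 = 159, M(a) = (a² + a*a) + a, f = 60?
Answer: -88245/2 ≈ -44123.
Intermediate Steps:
M(a) = a + 2*a² (M(a) = (a² + a²) + a = 2*a² + a = a + 2*a²)
O(A) = 36/A (O(A) = (4*(1 + 2*4))/A = (4*(1 + 8))/A = (4*9)/A = 36/A)
v = -795 (v = -5*159 = -795)
v*(O(-8) + f) = -795*(36/(-8) + 60) = -795*(36*(-⅛) + 60) = -795*(-9/2 + 60) = -795*111/2 = -88245/2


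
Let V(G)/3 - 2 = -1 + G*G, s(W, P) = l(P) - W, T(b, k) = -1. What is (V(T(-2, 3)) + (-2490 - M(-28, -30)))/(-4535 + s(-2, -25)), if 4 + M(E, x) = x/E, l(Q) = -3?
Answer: 34735/63504 ≈ 0.54697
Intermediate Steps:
s(W, P) = -3 - W
M(E, x) = -4 + x/E
V(G) = 3 + 3*G**2 (V(G) = 6 + 3*(-1 + G*G) = 6 + 3*(-1 + G**2) = 6 + (-3 + 3*G**2) = 3 + 3*G**2)
(V(T(-2, 3)) + (-2490 - M(-28, -30)))/(-4535 + s(-2, -25)) = ((3 + 3*(-1)**2) + (-2490 - (-4 - 30/(-28))))/(-4535 + (-3 - 1*(-2))) = ((3 + 3*1) + (-2490 - (-4 - 30*(-1/28))))/(-4535 + (-3 + 2)) = ((3 + 3) + (-2490 - (-4 + 15/14)))/(-4535 - 1) = (6 + (-2490 - 1*(-41/14)))/(-4536) = (6 + (-2490 + 41/14))*(-1/4536) = (6 - 34819/14)*(-1/4536) = -34735/14*(-1/4536) = 34735/63504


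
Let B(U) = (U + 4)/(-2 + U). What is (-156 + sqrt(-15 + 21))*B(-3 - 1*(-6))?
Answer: -1092 + 7*sqrt(6) ≈ -1074.9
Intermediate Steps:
B(U) = (4 + U)/(-2 + U)
(-156 + sqrt(-15 + 21))*B(-3 - 1*(-6)) = (-156 + sqrt(-15 + 21))*((4 + (-3 - 1*(-6)))/(-2 + (-3 - 1*(-6)))) = (-156 + sqrt(6))*((4 + (-3 + 6))/(-2 + (-3 + 6))) = (-156 + sqrt(6))*((4 + 3)/(-2 + 3)) = (-156 + sqrt(6))*(7/1) = (-156 + sqrt(6))*(1*7) = (-156 + sqrt(6))*7 = -1092 + 7*sqrt(6)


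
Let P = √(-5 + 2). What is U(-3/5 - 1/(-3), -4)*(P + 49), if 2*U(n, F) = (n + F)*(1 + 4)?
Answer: -1568/3 - 32*I*√3/3 ≈ -522.67 - 18.475*I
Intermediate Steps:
U(n, F) = 5*F/2 + 5*n/2 (U(n, F) = ((n + F)*(1 + 4))/2 = ((F + n)*5)/2 = (5*F + 5*n)/2 = 5*F/2 + 5*n/2)
P = I*√3 (P = √(-3) = I*√3 ≈ 1.732*I)
U(-3/5 - 1/(-3), -4)*(P + 49) = ((5/2)*(-4) + 5*(-3/5 - 1/(-3))/2)*(I*√3 + 49) = (-10 + 5*(-3*⅕ - 1*(-⅓))/2)*(49 + I*√3) = (-10 + 5*(-⅗ + ⅓)/2)*(49 + I*√3) = (-10 + (5/2)*(-4/15))*(49 + I*√3) = (-10 - ⅔)*(49 + I*√3) = -32*(49 + I*√3)/3 = -1568/3 - 32*I*√3/3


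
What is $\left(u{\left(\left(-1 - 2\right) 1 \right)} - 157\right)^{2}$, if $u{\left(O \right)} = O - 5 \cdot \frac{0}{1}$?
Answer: $25600$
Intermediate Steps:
$u{\left(O \right)} = O$ ($u{\left(O \right)} = O - 5 \cdot 0 \cdot 1 = O - 0 = O + 0 = O$)
$\left(u{\left(\left(-1 - 2\right) 1 \right)} - 157\right)^{2} = \left(\left(-1 - 2\right) 1 - 157\right)^{2} = \left(\left(-3\right) 1 - 157\right)^{2} = \left(-3 - 157\right)^{2} = \left(-160\right)^{2} = 25600$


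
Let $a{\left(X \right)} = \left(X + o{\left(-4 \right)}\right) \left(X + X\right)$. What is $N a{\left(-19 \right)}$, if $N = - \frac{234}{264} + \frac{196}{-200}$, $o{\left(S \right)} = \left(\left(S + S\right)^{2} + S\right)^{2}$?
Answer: $\frac{139684067}{550} \approx 2.5397 \cdot 10^{5}$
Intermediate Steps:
$o{\left(S \right)} = \left(S + 4 S^{2}\right)^{2}$ ($o{\left(S \right)} = \left(\left(2 S\right)^{2} + S\right)^{2} = \left(4 S^{2} + S\right)^{2} = \left(S + 4 S^{2}\right)^{2}$)
$a{\left(X \right)} = 2 X \left(3600 + X\right)$ ($a{\left(X \right)} = \left(X + \left(-4\right)^{2} \left(1 + 4 \left(-4\right)\right)^{2}\right) \left(X + X\right) = \left(X + 16 \left(1 - 16\right)^{2}\right) 2 X = \left(X + 16 \left(-15\right)^{2}\right) 2 X = \left(X + 16 \cdot 225\right) 2 X = \left(X + 3600\right) 2 X = \left(3600 + X\right) 2 X = 2 X \left(3600 + X\right)$)
$N = - \frac{2053}{1100}$ ($N = \left(-234\right) \frac{1}{264} + 196 \left(- \frac{1}{200}\right) = - \frac{39}{44} - \frac{49}{50} = - \frac{2053}{1100} \approx -1.8664$)
$N a{\left(-19 \right)} = - \frac{2053 \cdot 2 \left(-19\right) \left(3600 - 19\right)}{1100} = - \frac{2053 \cdot 2 \left(-19\right) 3581}{1100} = \left(- \frac{2053}{1100}\right) \left(-136078\right) = \frac{139684067}{550}$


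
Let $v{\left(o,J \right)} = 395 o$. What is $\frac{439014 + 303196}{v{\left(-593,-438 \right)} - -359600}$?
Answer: $\frac{148442}{25073} \approx 5.9204$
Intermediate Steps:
$\frac{439014 + 303196}{v{\left(-593,-438 \right)} - -359600} = \frac{439014 + 303196}{395 \left(-593\right) - -359600} = \frac{742210}{-234235 + 359600} = \frac{742210}{125365} = 742210 \cdot \frac{1}{125365} = \frac{148442}{25073}$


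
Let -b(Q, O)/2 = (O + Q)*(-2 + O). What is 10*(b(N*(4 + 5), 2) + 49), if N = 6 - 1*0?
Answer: 490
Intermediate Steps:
N = 6 (N = 6 + 0 = 6)
b(Q, O) = -2*(-2 + O)*(O + Q) (b(Q, O) = -2*(O + Q)*(-2 + O) = -2*(-2 + O)*(O + Q))
10*(b(N*(4 + 5), 2) + 49) = 10*((-2*2² + 4*2 + 4*(6*(4 + 5)) - 2*2*6*(4 + 5)) + 49) = 10*((-2*4 + 8 + 4*(6*9) - 2*2*6*9) + 49) = 10*((-8 + 8 + 4*54 - 2*2*54) + 49) = 10*((-8 + 8 + 216 - 216) + 49) = 10*(0 + 49) = 10*49 = 490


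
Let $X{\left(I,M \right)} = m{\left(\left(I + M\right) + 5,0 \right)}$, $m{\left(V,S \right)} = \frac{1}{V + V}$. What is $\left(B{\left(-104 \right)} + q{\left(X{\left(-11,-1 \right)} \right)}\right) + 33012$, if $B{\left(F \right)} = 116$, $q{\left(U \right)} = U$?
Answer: $\frac{463791}{14} \approx 33128.0$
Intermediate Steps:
$m{\left(V,S \right)} = \frac{1}{2 V}$
$X{\left(I,M \right)} = \frac{1}{2 \left(5 + I + M\right)}$ ($X{\left(I,M \right)} = \frac{1}{2 \left(\left(I + M\right) + 5\right)} = \frac{1}{2 \left(5 + I + M\right)}$)
$\left(B{\left(-104 \right)} + q{\left(X{\left(-11,-1 \right)} \right)}\right) + 33012 = \left(116 + \frac{1}{2 \left(5 - 11 - 1\right)}\right) + 33012 = \left(116 + \frac{1}{2 \left(-7\right)}\right) + 33012 = \left(116 + \frac{1}{2} \left(- \frac{1}{7}\right)\right) + 33012 = \left(116 - \frac{1}{14}\right) + 33012 = \frac{1623}{14} + 33012 = \frac{463791}{14}$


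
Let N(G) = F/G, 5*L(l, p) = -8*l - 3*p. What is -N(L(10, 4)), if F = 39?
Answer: 195/92 ≈ 2.1196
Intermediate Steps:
L(l, p) = -8*l/5 - 3*p/5 (L(l, p) = (-8*l - 3*p)/5 = -8*l/5 - 3*p/5)
N(G) = 39/G
-N(L(10, 4)) = -39/(-8/5*10 - 3/5*4) = -39/(-16 - 12/5) = -39/(-92/5) = -39*(-5)/92 = -1*(-195/92) = 195/92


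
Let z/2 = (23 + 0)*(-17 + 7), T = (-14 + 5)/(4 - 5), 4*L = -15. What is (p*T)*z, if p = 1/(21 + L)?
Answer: -240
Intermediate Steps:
L = -15/4 (L = (¼)*(-15) = -15/4 ≈ -3.7500)
T = 9 (T = -9/(-1) = -9*(-1) = 9)
p = 4/69 (p = 1/(21 - 15/4) = 1/(69/4) = 4/69 ≈ 0.057971)
z = -460 (z = 2*((23 + 0)*(-17 + 7)) = 2*(23*(-10)) = 2*(-230) = -460)
(p*T)*z = ((4/69)*9)*(-460) = (12/23)*(-460) = -240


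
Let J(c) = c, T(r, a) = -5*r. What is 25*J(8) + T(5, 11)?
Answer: 175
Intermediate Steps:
T(r, a) = -5*r
25*J(8) + T(5, 11) = 25*8 - 5*5 = 200 - 25 = 175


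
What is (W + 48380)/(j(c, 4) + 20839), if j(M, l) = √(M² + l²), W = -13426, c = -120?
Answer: 728406406/434249505 - 139816*√901/434249505 ≈ 1.6677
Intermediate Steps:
(W + 48380)/(j(c, 4) + 20839) = (-13426 + 48380)/(√((-120)² + 4²) + 20839) = 34954/(√(14400 + 16) + 20839) = 34954/(√14416 + 20839) = 34954/(4*√901 + 20839) = 34954/(20839 + 4*√901)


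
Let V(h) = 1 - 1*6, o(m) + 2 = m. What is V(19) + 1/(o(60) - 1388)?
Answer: -6651/1330 ≈ -5.0007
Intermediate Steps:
o(m) = -2 + m
V(h) = -5 (V(h) = 1 - 6 = -5)
V(19) + 1/(o(60) - 1388) = -5 + 1/((-2 + 60) - 1388) = -5 + 1/(58 - 1388) = -5 + 1/(-1330) = -5 - 1/1330 = -6651/1330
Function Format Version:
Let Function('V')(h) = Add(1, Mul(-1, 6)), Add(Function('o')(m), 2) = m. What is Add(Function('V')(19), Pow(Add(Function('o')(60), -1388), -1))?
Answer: Rational(-6651, 1330) ≈ -5.0007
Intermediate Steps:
Function('o')(m) = Add(-2, m)
Function('V')(h) = -5 (Function('V')(h) = Add(1, -6) = -5)
Add(Function('V')(19), Pow(Add(Function('o')(60), -1388), -1)) = Add(-5, Pow(Add(Add(-2, 60), -1388), -1)) = Add(-5, Pow(Add(58, -1388), -1)) = Add(-5, Pow(-1330, -1)) = Add(-5, Rational(-1, 1330)) = Rational(-6651, 1330)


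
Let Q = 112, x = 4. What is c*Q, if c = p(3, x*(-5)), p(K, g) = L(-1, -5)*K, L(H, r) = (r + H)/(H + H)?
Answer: 1008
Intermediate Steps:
L(H, r) = (H + r)/(2*H) (L(H, r) = (H + r)/((2*H)) = (H + r)*(1/(2*H)) = (H + r)/(2*H))
p(K, g) = 3*K (p(K, g) = ((1/2)*(-1 - 5)/(-1))*K = ((1/2)*(-1)*(-6))*K = 3*K)
c = 9 (c = 3*3 = 9)
c*Q = 9*112 = 1008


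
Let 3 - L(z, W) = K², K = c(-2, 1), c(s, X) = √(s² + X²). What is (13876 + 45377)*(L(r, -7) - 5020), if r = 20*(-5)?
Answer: -297568566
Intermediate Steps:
c(s, X) = √(X² + s²)
K = √5 (K = √(1² + (-2)²) = √(1 + 4) = √5 ≈ 2.2361)
r = -100
L(z, W) = -2 (L(z, W) = 3 - (√5)² = 3 - 1*5 = 3 - 5 = -2)
(13876 + 45377)*(L(r, -7) - 5020) = (13876 + 45377)*(-2 - 5020) = 59253*(-5022) = -297568566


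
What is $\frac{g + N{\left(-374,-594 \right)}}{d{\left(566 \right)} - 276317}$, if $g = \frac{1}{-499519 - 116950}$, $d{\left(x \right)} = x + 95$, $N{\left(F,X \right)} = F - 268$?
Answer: $\frac{395773099}{169933378664} \approx 0.002329$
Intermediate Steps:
$N{\left(F,X \right)} = -268 + F$
$d{\left(x \right)} = 95 + x$
$g = - \frac{1}{616469}$ ($g = \frac{1}{-616469} = - \frac{1}{616469} \approx -1.6221 \cdot 10^{-6}$)
$\frac{g + N{\left(-374,-594 \right)}}{d{\left(566 \right)} - 276317} = \frac{- \frac{1}{616469} - 642}{\left(95 + 566\right) - 276317} = \frac{- \frac{1}{616469} - 642}{661 - 276317} = - \frac{395773099}{616469 \left(-275656\right)} = \left(- \frac{395773099}{616469}\right) \left(- \frac{1}{275656}\right) = \frac{395773099}{169933378664}$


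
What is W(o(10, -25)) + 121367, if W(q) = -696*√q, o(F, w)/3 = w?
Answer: 121367 - 3480*I*√3 ≈ 1.2137e+5 - 6027.5*I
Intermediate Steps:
o(F, w) = 3*w
W(o(10, -25)) + 121367 = -696*5*I*√3 + 121367 = -3480*I*√3 + 121367 = 121367 - 3480*I*√3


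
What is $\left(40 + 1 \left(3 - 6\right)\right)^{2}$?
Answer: $1369$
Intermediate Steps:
$\left(40 + 1 \left(3 - 6\right)\right)^{2} = \left(40 + 1 \left(-3\right)\right)^{2} = \left(40 - 3\right)^{2} = 37^{2} = 1369$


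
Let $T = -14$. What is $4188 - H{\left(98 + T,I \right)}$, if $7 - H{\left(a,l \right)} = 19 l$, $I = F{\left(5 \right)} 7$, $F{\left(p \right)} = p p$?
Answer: $7506$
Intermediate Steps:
$F{\left(p \right)} = p^{2}$
$I = 175$ ($I = 5^{2} \cdot 7 = 25 \cdot 7 = 175$)
$H{\left(a,l \right)} = 7 - 19 l$
$4188 - H{\left(98 + T,I \right)} = 4188 - \left(7 - 3325\right) = 4188 - -3318 = 4188 + 3318 = 7506$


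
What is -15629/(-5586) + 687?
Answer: 3853211/5586 ≈ 689.80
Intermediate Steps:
-15629/(-5586) + 687 = -15629*(-1/5586) + 687 = 15629/5586 + 687 = 3853211/5586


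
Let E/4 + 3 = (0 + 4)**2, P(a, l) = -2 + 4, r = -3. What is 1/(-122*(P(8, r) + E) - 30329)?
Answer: -1/36917 ≈ -2.7088e-5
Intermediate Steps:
P(a, l) = 2
E = 52 (E = -12 + 4*(0 + 4)**2 = -12 + 4*4**2 = -12 + 4*16 = -12 + 64 = 52)
1/(-122*(P(8, r) + E) - 30329) = 1/(-122*(2 + 52) - 30329) = 1/(-122*54 - 30329) = 1/(-6588 - 30329) = 1/(-36917) = -1/36917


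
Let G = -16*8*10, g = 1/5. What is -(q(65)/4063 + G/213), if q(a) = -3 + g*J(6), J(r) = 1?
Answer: 26006182/4327095 ≈ 6.0101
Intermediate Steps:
g = 1/5 (g = 1*(1/5) = 1/5 ≈ 0.20000)
G = -1280 (G = -128*10 = -1280)
q(a) = -14/5 (q(a) = -3 + (1/5)*1 = -3 + 1/5 = -14/5)
-(q(65)/4063 + G/213) = -(-14/5/4063 - 1280/213) = -(-14/5*1/4063 - 1280*1/213) = -(-14/20315 - 1280/213) = -1*(-26006182/4327095) = 26006182/4327095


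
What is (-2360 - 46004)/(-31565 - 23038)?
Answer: 48364/54603 ≈ 0.88574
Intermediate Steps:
(-2360 - 46004)/(-31565 - 23038) = -48364/(-54603) = -48364*(-1/54603) = 48364/54603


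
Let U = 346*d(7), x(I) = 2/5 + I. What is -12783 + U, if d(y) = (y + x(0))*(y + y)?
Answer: 115313/5 ≈ 23063.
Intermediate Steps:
x(I) = ⅖ + I (x(I) = 2*(⅕) + I = ⅖ + I)
d(y) = 2*y*(⅖ + y) (d(y) = (y + (⅖ + 0))*(y + y) = (y + ⅖)*(2*y) = (⅖ + y)*(2*y) = 2*y*(⅖ + y))
U = 179228/5 (U = 346*((⅖)*7*(2 + 5*7)) = 346*((⅖)*7*(2 + 35)) = 346*((⅖)*7*37) = 346*(518/5) = 179228/5 ≈ 35846.)
-12783 + U = -12783 + 179228/5 = 115313/5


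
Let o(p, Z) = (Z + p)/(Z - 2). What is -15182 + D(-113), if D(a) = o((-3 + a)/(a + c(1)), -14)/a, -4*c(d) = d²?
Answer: -6217214123/409512 ≈ -15182.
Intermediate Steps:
c(d) = -d²/4
o(p, Z) = (Z + p)/(-2 + Z)
D(a) = (7/8 - (-3 + a)/(16*(-¼ + a)))/a (D(a) = ((-14 + (-3 + a)/(a - ¼*1²))/(-2 - 14))/a = ((-14 + (-3 + a)/(a - ¼*1))/(-16))/a = (-(-14 + (-3 + a)/(a - ¼))/16)/a = (-(-14 + (-3 + a)/(-¼ + a))/16)/a = (7/8 - (-3 + a)/(16*(-¼ + a)))/a)
-15182 + D(-113) = -15182 + (⅛)*(-1 + 26*(-113))/(-113*(-1 + 4*(-113))) = -15182 + (⅛)*(-1/113)*(-1 - 2938)/(-1 - 452) = -15182 + (⅛)*(-1/113)*(-2939)/(-453) = -15182 + (⅛)*(-1/113)*(-1/453)*(-2939) = -15182 - 2939/409512 = -6217214123/409512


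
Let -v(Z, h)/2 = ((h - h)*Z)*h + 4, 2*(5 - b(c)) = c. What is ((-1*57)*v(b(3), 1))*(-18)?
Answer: -8208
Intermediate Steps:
b(c) = 5 - c/2
v(Z, h) = -8 (v(Z, h) = -2*(((h - h)*Z)*h + 4) = -2*((0*Z)*h + 4) = -2*(0*h + 4) = -2*(0 + 4) = -2*4 = -8)
((-1*57)*v(b(3), 1))*(-18) = (-1*57*(-8))*(-18) = -57*(-8)*(-18) = 456*(-18) = -8208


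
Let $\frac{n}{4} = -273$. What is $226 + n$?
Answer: $-866$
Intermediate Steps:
$n = -1092$ ($n = 4 \left(-273\right) = -1092$)
$226 + n = 226 - 1092 = -866$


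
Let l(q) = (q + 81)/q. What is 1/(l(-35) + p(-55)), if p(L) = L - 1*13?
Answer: -35/2426 ≈ -0.014427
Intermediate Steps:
l(q) = (81 + q)/q
p(L) = -13 + L (p(L) = L - 13 = -13 + L)
1/(l(-35) + p(-55)) = 1/((81 - 35)/(-35) + (-13 - 55)) = 1/(-1/35*46 - 68) = 1/(-46/35 - 68) = 1/(-2426/35) = -35/2426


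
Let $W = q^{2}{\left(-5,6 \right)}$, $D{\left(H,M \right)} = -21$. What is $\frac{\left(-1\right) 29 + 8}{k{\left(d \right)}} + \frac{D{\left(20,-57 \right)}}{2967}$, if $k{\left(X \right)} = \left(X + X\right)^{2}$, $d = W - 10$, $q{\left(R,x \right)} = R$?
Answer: $- \frac{9023}{296700} \approx -0.030411$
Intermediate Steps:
$W = 25$ ($W = \left(-5\right)^{2} = 25$)
$d = 15$ ($d = 25 - 10 = 15$)
$k{\left(X \right)} = 4 X^{2}$ ($k{\left(X \right)} = \left(2 X\right)^{2} = 4 X^{2}$)
$\frac{\left(-1\right) 29 + 8}{k{\left(d \right)}} + \frac{D{\left(20,-57 \right)}}{2967} = \frac{\left(-1\right) 29 + 8}{4 \cdot 15^{2}} - \frac{21}{2967} = \frac{-29 + 8}{4 \cdot 225} - \frac{7}{989} = - \frac{21}{900} - \frac{7}{989} = \left(-21\right) \frac{1}{900} - \frac{7}{989} = - \frac{7}{300} - \frac{7}{989} = - \frac{9023}{296700}$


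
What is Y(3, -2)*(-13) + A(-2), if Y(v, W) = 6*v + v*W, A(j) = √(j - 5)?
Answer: -156 + I*√7 ≈ -156.0 + 2.6458*I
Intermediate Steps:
A(j) = √(-5 + j)
Y(v, W) = 6*v + W*v
Y(3, -2)*(-13) + A(-2) = (3*(6 - 2))*(-13) + √(-5 - 2) = (3*4)*(-13) + √(-7) = 12*(-13) + I*√7 = -156 + I*√7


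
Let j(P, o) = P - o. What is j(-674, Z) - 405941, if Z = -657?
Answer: -405958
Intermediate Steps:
j(-674, Z) - 405941 = (-674 - 1*(-657)) - 405941 = (-674 + 657) - 405941 = -17 - 405941 = -405958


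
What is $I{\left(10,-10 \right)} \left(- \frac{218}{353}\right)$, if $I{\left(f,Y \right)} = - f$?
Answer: $\frac{2180}{353} \approx 6.1756$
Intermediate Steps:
$I{\left(10,-10 \right)} \left(- \frac{218}{353}\right) = \left(-1\right) 10 \left(- \frac{218}{353}\right) = - 10 \left(\left(-218\right) \frac{1}{353}\right) = \left(-10\right) \left(- \frac{218}{353}\right) = \frac{2180}{353}$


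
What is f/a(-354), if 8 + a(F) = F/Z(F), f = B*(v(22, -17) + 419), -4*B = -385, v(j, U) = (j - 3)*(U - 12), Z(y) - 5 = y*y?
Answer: 1592203305/1002922 ≈ 1587.6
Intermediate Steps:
Z(y) = 5 + y² (Z(y) = 5 + y*y = 5 + y²)
v(j, U) = (-12 + U)*(-3 + j) (v(j, U) = (-3 + j)*(-12 + U) = (-12 + U)*(-3 + j))
B = 385/4 (B = -¼*(-385) = 385/4 ≈ 96.250)
f = -12705 (f = 385*((36 - 12*22 - 3*(-17) - 17*22) + 419)/4 = 385*((36 - 264 + 51 - 374) + 419)/4 = 385*(-551 + 419)/4 = (385/4)*(-132) = -12705)
a(F) = -8 + F/(5 + F²)
f/a(-354) = -12705/(-8 - 354/(5 + (-354)²)) = -12705/(-8 - 354/(5 + 125316)) = -12705/(-8 - 354/125321) = -12705/(-1002922/125321) = -12705*(-125321/1002922) = 1592203305/1002922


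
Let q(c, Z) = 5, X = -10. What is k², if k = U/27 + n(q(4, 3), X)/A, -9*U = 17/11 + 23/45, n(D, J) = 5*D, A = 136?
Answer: 8229307730329/267609028737600 ≈ 0.030751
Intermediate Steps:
U = -1018/4455 (U = -(17/11 + 23/45)/9 = -⅑*1018/495 = -1018/4455 ≈ -0.22851)
k = 2868677/16358760 (k = -1018/4455/27 + (5*5)/136 = -1018/4455*1/27 + 25*(1/136) = -1018/120285 + 25/136 = 2868677/16358760 ≈ 0.17536)
k² = (2868677/16358760)² = 8229307730329/267609028737600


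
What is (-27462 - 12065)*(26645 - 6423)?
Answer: -799314994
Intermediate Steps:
(-27462 - 12065)*(26645 - 6423) = -39527*20222 = -799314994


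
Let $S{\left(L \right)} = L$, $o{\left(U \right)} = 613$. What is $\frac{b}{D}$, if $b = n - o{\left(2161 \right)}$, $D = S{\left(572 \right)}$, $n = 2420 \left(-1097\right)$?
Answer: $- \frac{2655353}{572} \approx -4642.2$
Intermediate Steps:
$n = -2654740$
$D = 572$
$b = -2655353$ ($b = -2654740 - 613 = -2655353$)
$\frac{b}{D} = - \frac{2655353}{572}$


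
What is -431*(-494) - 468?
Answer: 212446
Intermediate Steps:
-431*(-494) - 468 = 212914 - 468 = 212446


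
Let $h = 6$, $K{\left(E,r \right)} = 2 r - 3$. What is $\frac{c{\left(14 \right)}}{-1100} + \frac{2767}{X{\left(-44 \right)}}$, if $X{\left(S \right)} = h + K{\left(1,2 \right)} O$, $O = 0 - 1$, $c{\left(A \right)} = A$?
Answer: $\frac{304363}{550} \approx 553.39$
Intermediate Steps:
$K{\left(E,r \right)} = -3 + 2 r$
$O = -1$
$X{\left(S \right)} = 5$ ($X{\left(S \right)} = 6 + \left(-3 + 2 \cdot 2\right) \left(-1\right) = 6 + \left(-3 + 4\right) \left(-1\right) = 6 + 1 \left(-1\right) = 6 - 1 = 5$)
$\frac{c{\left(14 \right)}}{-1100} + \frac{2767}{X{\left(-44 \right)}} = \frac{14}{-1100} + \frac{2767}{5} = 14 \left(- \frac{1}{1100}\right) + 2767 \cdot \frac{1}{5} = - \frac{7}{550} + \frac{2767}{5} = \frac{304363}{550}$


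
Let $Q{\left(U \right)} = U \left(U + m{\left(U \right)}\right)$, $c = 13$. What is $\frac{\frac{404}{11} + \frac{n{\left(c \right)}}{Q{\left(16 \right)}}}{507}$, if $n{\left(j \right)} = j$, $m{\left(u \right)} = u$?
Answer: $\frac{68997}{951808} \approx 0.07249$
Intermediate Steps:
$Q{\left(U \right)} = 2 U^{2}$ ($Q{\left(U \right)} = U \left(U + U\right) = U 2 U = 2 U^{2}$)
$\frac{\frac{404}{11} + \frac{n{\left(c \right)}}{Q{\left(16 \right)}}}{507} = \frac{\frac{404}{11} + \frac{13}{2 \cdot 16^{2}}}{507} = \left(404 \cdot \frac{1}{11} + \frac{13}{2 \cdot 256}\right) \frac{1}{507} = \left(\frac{404}{11} + \frac{13}{512}\right) \frac{1}{507} = \frac{206991}{5632} \cdot \frac{1}{507} = \frac{68997}{951808}$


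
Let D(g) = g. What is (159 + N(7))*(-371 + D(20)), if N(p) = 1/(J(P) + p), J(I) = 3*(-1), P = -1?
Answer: -223587/4 ≈ -55897.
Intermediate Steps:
J(I) = -3
N(p) = 1/(-3 + p)
(159 + N(7))*(-371 + D(20)) = (159 + 1/(-3 + 7))*(-371 + 20) = (159 + 1/4)*(-351) = (159 + ¼)*(-351) = (637/4)*(-351) = -223587/4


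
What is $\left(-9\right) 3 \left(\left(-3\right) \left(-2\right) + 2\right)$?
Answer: $-216$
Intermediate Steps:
$\left(-9\right) 3 \left(\left(-3\right) \left(-2\right) + 2\right) = - 27 \left(6 + 2\right) = \left(-27\right) 8 = -216$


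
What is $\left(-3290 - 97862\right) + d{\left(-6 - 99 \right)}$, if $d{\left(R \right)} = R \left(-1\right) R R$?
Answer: $1056473$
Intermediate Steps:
$d{\left(R \right)} = - R^{3}$ ($d{\left(R \right)} = - R R^{2} = - R^{3}$)
$\left(-3290 - 97862\right) + d{\left(-6 - 99 \right)} = \left(-3290 - 97862\right) - \left(-6 - 99\right)^{3} = -101152 - \left(-6 - 99\right)^{3} = -101152 - \left(-105\right)^{3} = -101152 - -1157625 = -101152 + 1157625 = 1056473$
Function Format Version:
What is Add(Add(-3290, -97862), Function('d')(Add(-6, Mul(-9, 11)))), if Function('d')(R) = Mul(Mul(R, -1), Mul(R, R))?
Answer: 1056473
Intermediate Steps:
Function('d')(R) = Mul(-1, Pow(R, 3)) (Function('d')(R) = Mul(Mul(-1, R), Pow(R, 2)) = Mul(-1, Pow(R, 3)))
Add(Add(-3290, -97862), Function('d')(Add(-6, Mul(-9, 11)))) = Add(Add(-3290, -97862), Mul(-1, Pow(Add(-6, Mul(-9, 11)), 3))) = Add(-101152, Mul(-1, Pow(Add(-6, -99), 3))) = Add(-101152, Mul(-1, Pow(-105, 3))) = Add(-101152, Mul(-1, -1157625)) = Add(-101152, 1157625) = 1056473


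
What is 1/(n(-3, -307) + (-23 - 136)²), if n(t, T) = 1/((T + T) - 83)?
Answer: 697/17620856 ≈ 3.9555e-5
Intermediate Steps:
n(t, T) = 1/(-83 + 2*T) (n(t, T) = 1/(2*T - 83) = 1/(-83 + 2*T))
1/(n(-3, -307) + (-23 - 136)²) = 1/(1/(-83 + 2*(-307)) + (-23 - 136)²) = 1/(1/(-83 - 614) + (-159)²) = 1/(1/(-697) + 25281) = 1/(-1/697 + 25281) = 1/(17620856/697) = 697/17620856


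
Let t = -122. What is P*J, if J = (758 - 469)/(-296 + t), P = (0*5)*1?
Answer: 0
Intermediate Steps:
P = 0 (P = 0*1 = 0)
J = -289/418 (J = (758 - 469)/(-296 - 122) = 289/(-418) = 289*(-1/418) = -289/418 ≈ -0.69139)
P*J = 0*(-289/418) = 0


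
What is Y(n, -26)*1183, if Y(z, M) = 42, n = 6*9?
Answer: 49686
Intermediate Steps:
n = 54
Y(n, -26)*1183 = 42*1183 = 49686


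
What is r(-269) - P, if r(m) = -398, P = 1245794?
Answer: -1246192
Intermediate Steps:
r(-269) - P = -398 - 1*1245794 = -398 - 1245794 = -1246192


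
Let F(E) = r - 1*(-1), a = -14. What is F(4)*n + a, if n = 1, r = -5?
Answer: -18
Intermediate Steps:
F(E) = -4 (F(E) = -5 - 1*(-1) = -5 + 1 = -4)
F(4)*n + a = -4*1 - 14 = -4 - 14 = -18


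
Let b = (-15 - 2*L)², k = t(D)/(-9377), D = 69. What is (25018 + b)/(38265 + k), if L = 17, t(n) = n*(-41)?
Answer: 257107963/358813734 ≈ 0.71655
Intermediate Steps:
t(n) = -41*n
k = 2829/9377 (k = -41*69/(-9377) = -2829*(-1/9377) = 2829/9377 ≈ 0.30170)
b = 2401 (b = (-15 - 2*17)² = (-15 - 34)² = (-49)² = 2401)
(25018 + b)/(38265 + k) = (25018 + 2401)/(38265 + 2829/9377) = 27419/(358813734/9377) = 27419*(9377/358813734) = 257107963/358813734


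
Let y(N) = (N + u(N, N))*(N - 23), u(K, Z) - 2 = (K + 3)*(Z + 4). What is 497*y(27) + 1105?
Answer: 1907597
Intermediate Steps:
u(K, Z) = 2 + (3 + K)*(4 + Z) (u(K, Z) = 2 + (K + 3)*(Z + 4) = 2 + (3 + K)*(4 + Z))
y(N) = (-23 + N)*(14 + N² + 8*N) (y(N) = (N + (14 + 3*N + 4*N + N*N))*(N - 23) = (N + (14 + 3*N + 4*N + N²))*(-23 + N) = (N + (14 + N² + 7*N))*(-23 + N) = (14 + N² + 8*N)*(-23 + N) = (-23 + N)*(14 + N² + 8*N))
497*y(27) + 1105 = 497*(-322 + 27³ - 170*27 - 15*27²) + 1105 = 497*(-322 + 19683 - 4590 - 15*729) + 1105 = 497*(-322 + 19683 - 4590 - 10935) + 1105 = 497*3836 + 1105 = 1906492 + 1105 = 1907597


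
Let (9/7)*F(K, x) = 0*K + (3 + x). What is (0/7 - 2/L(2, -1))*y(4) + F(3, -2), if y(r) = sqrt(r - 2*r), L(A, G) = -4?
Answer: 7/9 + I ≈ 0.77778 + 1.0*I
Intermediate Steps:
y(r) = sqrt(-r)
F(K, x) = 7/3 + 7*x/9 (F(K, x) = 7*(0*K + (3 + x))/9 = 7*(0 + (3 + x))/9 = 7*(3 + x)/9 = 7/3 + 7*x/9)
(0/7 - 2/L(2, -1))*y(4) + F(3, -2) = (0/7 - 2/(-4))*sqrt(-1*4) + (7/3 + (7/9)*(-2)) = (0*(1/7) - 2*(-1/4))*sqrt(-4) + (7/3 - 14/9) = (0 + 1/2)*(2*I) + 7/9 = (2*I)/2 + 7/9 = I + 7/9 = 7/9 + I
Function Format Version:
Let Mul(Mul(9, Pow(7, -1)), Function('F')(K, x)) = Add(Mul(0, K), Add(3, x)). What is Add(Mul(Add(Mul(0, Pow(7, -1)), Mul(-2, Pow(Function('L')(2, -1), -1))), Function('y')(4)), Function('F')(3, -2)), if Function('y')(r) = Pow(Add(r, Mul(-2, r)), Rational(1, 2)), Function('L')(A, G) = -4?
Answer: Add(Rational(7, 9), I) ≈ Add(0.77778, Mul(1.0000, I))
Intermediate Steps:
Function('y')(r) = Pow(Mul(-1, r), Rational(1, 2))
Function('F')(K, x) = Add(Rational(7, 3), Mul(Rational(7, 9), x)) (Function('F')(K, x) = Mul(Rational(7, 9), Add(Mul(0, K), Add(3, x))) = Mul(Rational(7, 9), Add(0, Add(3, x))) = Mul(Rational(7, 9), Add(3, x)) = Add(Rational(7, 3), Mul(Rational(7, 9), x)))
Add(Mul(Add(Mul(0, Pow(7, -1)), Mul(-2, Pow(Function('L')(2, -1), -1))), Function('y')(4)), Function('F')(3, -2)) = Add(Mul(Add(Mul(0, Pow(7, -1)), Mul(-2, Pow(-4, -1))), Pow(Mul(-1, 4), Rational(1, 2))), Add(Rational(7, 3), Mul(Rational(7, 9), -2))) = Add(Mul(Add(Mul(0, Rational(1, 7)), Mul(-2, Rational(-1, 4))), Pow(-4, Rational(1, 2))), Add(Rational(7, 3), Rational(-14, 9))) = Add(Mul(Add(0, Rational(1, 2)), Mul(2, I)), Rational(7, 9)) = Add(Mul(Rational(1, 2), Mul(2, I)), Rational(7, 9)) = Add(I, Rational(7, 9)) = Add(Rational(7, 9), I)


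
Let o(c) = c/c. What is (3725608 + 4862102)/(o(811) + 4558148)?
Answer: 954190/506461 ≈ 1.8840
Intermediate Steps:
o(c) = 1
(3725608 + 4862102)/(o(811) + 4558148) = (3725608 + 4862102)/(1 + 4558148) = 8587710/4558149 = 8587710*(1/4558149) = 954190/506461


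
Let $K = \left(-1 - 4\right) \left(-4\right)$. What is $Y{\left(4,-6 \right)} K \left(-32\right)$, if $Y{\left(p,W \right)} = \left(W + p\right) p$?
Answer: $5120$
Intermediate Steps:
$Y{\left(p,W \right)} = p \left(W + p\right)$
$K = 20$ ($K = \left(-5\right) \left(-4\right) = 20$)
$Y{\left(4,-6 \right)} K \left(-32\right) = 4 \left(-6 + 4\right) 20 \left(-32\right) = 4 \left(-2\right) 20 \left(-32\right) = \left(-8\right) 20 \left(-32\right) = \left(-160\right) \left(-32\right) = 5120$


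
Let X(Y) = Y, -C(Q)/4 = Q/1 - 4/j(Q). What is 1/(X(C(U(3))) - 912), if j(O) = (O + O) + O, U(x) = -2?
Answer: -3/2720 ≈ -0.0011029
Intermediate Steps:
j(O) = 3*O (j(O) = 2*O + O = 3*O)
C(Q) = -4*Q + 16/(3*Q) (C(Q) = -4*(Q/1 - 4*1/(3*Q)) = -4*(Q*1 - 4/(3*Q)) = -4*(Q - 4/(3*Q)) = -4*Q + 16/(3*Q))
1/(X(C(U(3))) - 912) = 1/((-4*(-2) + (16/3)/(-2)) - 912) = 1/((8 + (16/3)*(-½)) - 912) = 1/((8 - 8/3) - 912) = 1/(16/3 - 912) = 1/(-2720/3) = -3/2720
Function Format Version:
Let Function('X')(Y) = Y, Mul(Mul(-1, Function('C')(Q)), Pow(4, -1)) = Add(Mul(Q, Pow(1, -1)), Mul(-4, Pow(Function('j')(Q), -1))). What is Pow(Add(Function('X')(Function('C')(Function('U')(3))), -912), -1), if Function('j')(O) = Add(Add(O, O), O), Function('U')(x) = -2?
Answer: Rational(-3, 2720) ≈ -0.0011029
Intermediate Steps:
Function('j')(O) = Mul(3, O) (Function('j')(O) = Add(Mul(2, O), O) = Mul(3, O))
Function('C')(Q) = Add(Mul(-4, Q), Mul(Rational(16, 3), Pow(Q, -1))) (Function('C')(Q) = Mul(-4, Add(Mul(Q, Pow(1, -1)), Mul(-4, Pow(Mul(3, Q), -1)))) = Mul(-4, Add(Mul(Q, 1), Mul(-4, Mul(Rational(1, 3), Pow(Q, -1))))) = Mul(-4, Add(Q, Mul(Rational(-4, 3), Pow(Q, -1)))) = Add(Mul(-4, Q), Mul(Rational(16, 3), Pow(Q, -1))))
Pow(Add(Function('X')(Function('C')(Function('U')(3))), -912), -1) = Pow(Add(Add(Mul(-4, -2), Mul(Rational(16, 3), Pow(-2, -1))), -912), -1) = Pow(Add(Add(8, Mul(Rational(16, 3), Rational(-1, 2))), -912), -1) = Pow(Add(Add(8, Rational(-8, 3)), -912), -1) = Pow(Add(Rational(16, 3), -912), -1) = Pow(Rational(-2720, 3), -1) = Rational(-3, 2720)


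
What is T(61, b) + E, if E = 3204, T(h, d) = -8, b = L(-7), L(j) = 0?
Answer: 3196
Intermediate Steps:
b = 0
T(61, b) + E = -8 + 3204 = 3196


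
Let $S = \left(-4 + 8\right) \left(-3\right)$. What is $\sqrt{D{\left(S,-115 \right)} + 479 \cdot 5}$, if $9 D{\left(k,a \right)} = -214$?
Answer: $\frac{\sqrt{21341}}{3} \approx 48.695$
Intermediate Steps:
$S = -12$ ($S = 4 \left(-3\right) = -12$)
$D{\left(k,a \right)} = - \frac{214}{9}$ ($D{\left(k,a \right)} = \frac{1}{9} \left(-214\right) = - \frac{214}{9}$)
$\sqrt{D{\left(S,-115 \right)} + 479 \cdot 5} = \sqrt{- \frac{214}{9} + 479 \cdot 5} = \sqrt{- \frac{214}{9} + 2395} = \sqrt{\frac{21341}{9}} = \frac{\sqrt{21341}}{3}$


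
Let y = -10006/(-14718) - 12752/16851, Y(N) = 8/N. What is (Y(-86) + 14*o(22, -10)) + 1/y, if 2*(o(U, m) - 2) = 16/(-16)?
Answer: 1080319066/136688615 ≈ 7.9035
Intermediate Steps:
o(U, m) = 3/2 (o(U, m) = 2 + (16/(-16))/2 = 2 + (16*(-1/16))/2 = 2 + (½)*(-1) = 2 - ½ = 3/2)
y = -3178805/41335503 (y = -10006*(-1/14718) - 12752*1/16851 = 5003/7359 - 12752/16851 = -3178805/41335503 ≈ -0.076903)
(Y(-86) + 14*o(22, -10)) + 1/y = (8/(-86) + 14*(3/2)) + 1/(-3178805/41335503) = (8*(-1/86) + 21) - 41335503/3178805 = (-4/43 + 21) - 41335503/3178805 = 899/43 - 41335503/3178805 = 1080319066/136688615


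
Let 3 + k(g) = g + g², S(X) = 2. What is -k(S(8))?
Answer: -3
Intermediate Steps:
k(g) = -3 + g + g² (k(g) = -3 + (g + g²) = -3 + g + g²)
-k(S(8)) = -(-3 + 2 + 2²) = -(-3 + 2 + 4) = -1*3 = -3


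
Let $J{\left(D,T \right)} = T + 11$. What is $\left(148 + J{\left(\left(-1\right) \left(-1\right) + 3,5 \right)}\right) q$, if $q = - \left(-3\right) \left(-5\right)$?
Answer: $-2460$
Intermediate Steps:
$J{\left(D,T \right)} = 11 + T$
$q = -15$ ($q = \left(-1\right) 15 = -15$)
$\left(148 + J{\left(\left(-1\right) \left(-1\right) + 3,5 \right)}\right) q = \left(148 + \left(11 + 5\right)\right) \left(-15\right) = \left(148 + 16\right) \left(-15\right) = 164 \left(-15\right) = -2460$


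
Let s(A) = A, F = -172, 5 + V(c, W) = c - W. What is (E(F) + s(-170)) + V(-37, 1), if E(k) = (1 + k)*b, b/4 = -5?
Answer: 3207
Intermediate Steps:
b = -20 (b = 4*(-5) = -20)
V(c, W) = -5 + c - W (V(c, W) = -5 + (c - W) = -5 + c - W)
E(k) = -20 - 20*k (E(k) = (1 + k)*(-20) = -20 - 20*k)
(E(F) + s(-170)) + V(-37, 1) = ((-20 - 20*(-172)) - 170) + (-5 - 37 - 1*1) = ((-20 + 3440) - 170) + (-5 - 37 - 1) = (3420 - 170) - 43 = 3250 - 43 = 3207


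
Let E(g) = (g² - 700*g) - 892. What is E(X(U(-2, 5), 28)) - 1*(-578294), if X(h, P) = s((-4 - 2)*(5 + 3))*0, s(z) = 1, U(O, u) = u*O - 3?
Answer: 577402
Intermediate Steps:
U(O, u) = -3 + O*u (U(O, u) = O*u - 3 = -3 + O*u)
X(h, P) = 0 (X(h, P) = 1*0 = 0)
E(g) = -892 + g² - 700*g
E(X(U(-2, 5), 28)) - 1*(-578294) = (-892 + 0² - 700*0) - 1*(-578294) = (-892 + 0 + 0) + 578294 = -892 + 578294 = 577402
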